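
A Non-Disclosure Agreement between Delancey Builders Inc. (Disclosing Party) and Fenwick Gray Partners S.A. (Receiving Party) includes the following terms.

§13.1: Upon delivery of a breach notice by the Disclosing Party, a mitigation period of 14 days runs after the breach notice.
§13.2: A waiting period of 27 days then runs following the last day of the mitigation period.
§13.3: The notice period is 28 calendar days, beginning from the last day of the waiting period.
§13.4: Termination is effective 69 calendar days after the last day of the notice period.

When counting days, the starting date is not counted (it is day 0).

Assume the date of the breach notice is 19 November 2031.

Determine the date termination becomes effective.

The last day of the mitigation period: 14 calendar days after 19 November 2031 is 3 December 2031.
The last day of the waiting period: 3 December 2031 + 27 days = 30 December 2031.
The last day of the notice period: 28 calendar days after 30 December 2031 is 27 January 2032.
The date termination becomes effective: 69 calendar days after 27 January 2032 is 5 April 2032.

5 April 2032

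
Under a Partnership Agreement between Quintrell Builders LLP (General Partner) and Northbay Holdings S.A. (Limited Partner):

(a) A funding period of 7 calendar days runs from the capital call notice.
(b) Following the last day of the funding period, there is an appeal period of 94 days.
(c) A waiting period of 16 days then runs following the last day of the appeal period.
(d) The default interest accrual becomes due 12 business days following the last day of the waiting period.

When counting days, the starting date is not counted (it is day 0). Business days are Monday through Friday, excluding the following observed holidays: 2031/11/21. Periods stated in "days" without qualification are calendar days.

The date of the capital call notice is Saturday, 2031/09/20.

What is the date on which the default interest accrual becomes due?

The last day of the funding period: 2031/09/20 + 7 days = 2031/09/27.
Adding 94 calendar days to 2031/09/27 gives 2031/12/30, which is the last day of the appeal period.
The last day of the waiting period: 2031/12/30 + 16 days = 2032/01/15.
The date on which the default interest accrual becomes due: counting 12 business days from Thursday, 2032/01/15 (Jan 16, Jan 19, Jan 20, Jan 21, …, Jan 29, Jan 30, Feb 2, skipping weekends) reaches Monday, 2032/02/02.

2032/02/02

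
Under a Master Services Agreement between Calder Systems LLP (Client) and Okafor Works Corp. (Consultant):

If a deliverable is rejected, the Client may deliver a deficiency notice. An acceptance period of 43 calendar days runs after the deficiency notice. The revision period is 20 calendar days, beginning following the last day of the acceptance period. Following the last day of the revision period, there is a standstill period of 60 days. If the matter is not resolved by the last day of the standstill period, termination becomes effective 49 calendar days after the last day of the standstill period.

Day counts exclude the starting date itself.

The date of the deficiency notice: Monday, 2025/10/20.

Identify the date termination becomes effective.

The last day of the acceptance period: 2025/10/20 + 43 days = 2025/12/02.
The last day of the revision period: 20 calendar days after 2025/12/02 is 2025/12/22.
The last day of the standstill period: 60 calendar days after 2025/12/22 is 2026/02/20.
The date termination becomes effective: 2026/02/20 + 49 days = 2026/04/10.

2026/04/10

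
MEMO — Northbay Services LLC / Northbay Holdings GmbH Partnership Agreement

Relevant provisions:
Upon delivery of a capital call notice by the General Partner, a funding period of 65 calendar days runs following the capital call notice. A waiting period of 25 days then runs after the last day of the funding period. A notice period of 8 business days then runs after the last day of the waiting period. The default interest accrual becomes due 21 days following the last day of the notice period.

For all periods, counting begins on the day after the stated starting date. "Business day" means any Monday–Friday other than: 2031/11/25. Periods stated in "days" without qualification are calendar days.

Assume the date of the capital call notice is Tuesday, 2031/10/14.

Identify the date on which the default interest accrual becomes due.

2032/02/12

The last day of the funding period: 65 calendar days after 2031/10/14 is 2031/12/18.
Adding 25 calendar days to 2031/12/18 gives 2032/01/12, which is the last day of the waiting period.
The last day of the notice period: counting 8 business days from Monday, 2032/01/12 (Jan 13, Jan 14, Jan 15, Jan 16, Jan 19, Jan 20, Jan 21, Jan 22, skipping weekends) reaches Thursday, 2032/01/22.
Adding 21 calendar days to 2032/01/22 gives 2032/02/12, which is the date on which the default interest accrual becomes due.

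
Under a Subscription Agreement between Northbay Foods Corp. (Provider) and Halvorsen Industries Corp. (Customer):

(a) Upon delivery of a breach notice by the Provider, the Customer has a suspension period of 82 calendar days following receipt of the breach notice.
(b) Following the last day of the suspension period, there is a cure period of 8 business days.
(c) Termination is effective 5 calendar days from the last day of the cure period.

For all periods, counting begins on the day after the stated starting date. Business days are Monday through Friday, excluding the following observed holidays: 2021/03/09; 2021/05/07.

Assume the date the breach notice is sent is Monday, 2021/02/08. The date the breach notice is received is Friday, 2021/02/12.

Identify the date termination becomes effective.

Adding 82 calendar days to 2021/02/12 gives 2021/05/05, which is the last day of the suspension period.
The last day of the cure period: 8 business days after Wednesday, 2021/05/05, skipping weekends and the listed holiday on May 7 — May 6, May 10, May 11, May 12, May 13, May 14, May 17, May 18 — lands on Tuesday, 2021/05/18.
The date termination becomes effective: 2021/05/18 + 5 days = 2021/05/23.

2021/05/23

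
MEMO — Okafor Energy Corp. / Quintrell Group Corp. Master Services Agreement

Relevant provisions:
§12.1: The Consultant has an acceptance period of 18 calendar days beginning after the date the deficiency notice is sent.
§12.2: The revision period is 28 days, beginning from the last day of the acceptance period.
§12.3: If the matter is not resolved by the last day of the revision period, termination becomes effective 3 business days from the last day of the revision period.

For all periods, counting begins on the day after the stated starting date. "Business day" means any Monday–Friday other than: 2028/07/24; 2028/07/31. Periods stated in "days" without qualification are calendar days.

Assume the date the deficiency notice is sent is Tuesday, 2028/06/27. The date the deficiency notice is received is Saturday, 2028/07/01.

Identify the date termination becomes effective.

2028/08/16

Adding 18 calendar days to 2028/06/27 gives 2028/07/15, which is the last day of the acceptance period.
The last day of the revision period: 2028/07/15 + 28 days = 2028/08/12.
The date termination becomes effective: 3 business days after Saturday, 2028/08/12, skipping weekends — Aug 14, Aug 15, Aug 16 — lands on Wednesday, 2028/08/16.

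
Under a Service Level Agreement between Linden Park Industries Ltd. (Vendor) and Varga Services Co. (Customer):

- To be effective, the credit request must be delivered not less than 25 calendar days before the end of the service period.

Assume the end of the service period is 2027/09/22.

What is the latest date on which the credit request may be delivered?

2027/09/22 minus 25 days is 2027/08/28.

2027/08/28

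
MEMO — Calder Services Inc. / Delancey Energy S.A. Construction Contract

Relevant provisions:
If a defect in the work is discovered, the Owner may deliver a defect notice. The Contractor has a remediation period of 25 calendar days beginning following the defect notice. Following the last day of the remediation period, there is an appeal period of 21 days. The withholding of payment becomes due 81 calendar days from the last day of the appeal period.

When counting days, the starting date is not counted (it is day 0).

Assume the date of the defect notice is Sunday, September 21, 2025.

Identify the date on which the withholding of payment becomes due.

Adding 25 calendar days to September 21, 2025 gives October 16, 2025, which is the last day of the remediation period.
Adding 21 calendar days to October 16, 2025 gives November 6, 2025, which is the last day of the appeal period.
Adding 81 calendar days to November 6, 2025 gives January 26, 2026, which is the date on which the withholding of payment becomes due.

January 26, 2026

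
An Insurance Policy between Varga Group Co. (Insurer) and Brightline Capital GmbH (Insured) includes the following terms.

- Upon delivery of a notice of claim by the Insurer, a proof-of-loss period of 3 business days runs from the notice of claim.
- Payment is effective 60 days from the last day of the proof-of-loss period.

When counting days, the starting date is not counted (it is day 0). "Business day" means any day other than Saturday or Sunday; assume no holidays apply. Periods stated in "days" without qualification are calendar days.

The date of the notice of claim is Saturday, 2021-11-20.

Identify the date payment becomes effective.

The last day of the proof-of-loss period: 3 business days after Saturday, 2021-11-20, skipping weekends — Nov 22, Nov 23, Nov 24 — lands on Wednesday, 2021-11-24.
The date payment becomes effective: 60 calendar days after 2021-11-24 is 2022-01-23.

2022-01-23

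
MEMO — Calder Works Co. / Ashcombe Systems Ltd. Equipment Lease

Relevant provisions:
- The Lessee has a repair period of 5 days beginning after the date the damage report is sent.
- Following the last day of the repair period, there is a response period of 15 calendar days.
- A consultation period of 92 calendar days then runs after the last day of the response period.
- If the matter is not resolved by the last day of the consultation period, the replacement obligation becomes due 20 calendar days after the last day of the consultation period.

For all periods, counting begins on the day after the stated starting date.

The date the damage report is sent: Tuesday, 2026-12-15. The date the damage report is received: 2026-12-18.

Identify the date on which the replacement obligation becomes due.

The last day of the repair period: 5 calendar days after 2026-12-15 is 2026-12-20.
Adding 15 calendar days to 2026-12-20 gives 2027-01-04, which is the last day of the response period.
The last day of the consultation period: 92 calendar days after 2027-01-04 is 2027-04-06.
The date on which the replacement obligation becomes due: 20 calendar days after 2027-04-06 is 2027-04-26.

2027-04-26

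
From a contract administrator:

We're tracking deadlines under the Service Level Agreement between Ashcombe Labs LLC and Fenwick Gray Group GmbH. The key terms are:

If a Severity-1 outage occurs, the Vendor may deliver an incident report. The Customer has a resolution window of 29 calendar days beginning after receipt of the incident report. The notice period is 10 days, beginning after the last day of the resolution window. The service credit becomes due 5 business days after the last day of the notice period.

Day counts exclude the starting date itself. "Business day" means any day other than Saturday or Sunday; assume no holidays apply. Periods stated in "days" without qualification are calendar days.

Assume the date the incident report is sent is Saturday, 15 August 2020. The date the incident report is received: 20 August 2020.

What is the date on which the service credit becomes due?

5 October 2020

The last day of the resolution window: 20 August 2020 + 29 days = 18 September 2020.
The last day of the notice period: 18 September 2020 + 10 days = 28 September 2020.
The date on which the service credit becomes due: counting 5 business days from Monday, 28 September 2020 (Sep 29, Sep 30, Oct 1, Oct 2, Oct 5, skipping weekends) reaches Monday, 5 October 2020.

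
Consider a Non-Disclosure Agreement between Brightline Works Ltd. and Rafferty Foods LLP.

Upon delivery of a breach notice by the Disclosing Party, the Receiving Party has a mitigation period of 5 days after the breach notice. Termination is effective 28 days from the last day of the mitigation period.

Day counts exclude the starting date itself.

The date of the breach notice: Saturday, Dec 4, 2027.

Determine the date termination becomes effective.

Adding 5 calendar days to Dec 4, 2027 gives Dec 9, 2027, which is the last day of the mitigation period.
The date termination becomes effective: 28 calendar days after Dec 9, 2027 is Jan 6, 2028.

Jan 6, 2028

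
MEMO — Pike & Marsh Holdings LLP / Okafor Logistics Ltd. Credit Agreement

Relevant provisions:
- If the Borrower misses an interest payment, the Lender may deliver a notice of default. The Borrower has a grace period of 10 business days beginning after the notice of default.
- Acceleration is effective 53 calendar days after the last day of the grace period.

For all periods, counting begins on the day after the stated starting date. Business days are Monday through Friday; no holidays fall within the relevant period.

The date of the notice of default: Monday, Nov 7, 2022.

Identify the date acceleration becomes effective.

Jan 13, 2023

The last day of the grace period: 10 business days after Monday, Nov 7, 2022, skipping weekends — Nov 8, Nov 9, Nov 10, Nov 11, Nov 14, Nov 15, Nov 16, Nov 17, Nov 18, Nov 21 — lands on Monday, Nov 21, 2022.
Adding 53 calendar days to Nov 21, 2022 gives Jan 13, 2023, which is the date acceleration becomes effective.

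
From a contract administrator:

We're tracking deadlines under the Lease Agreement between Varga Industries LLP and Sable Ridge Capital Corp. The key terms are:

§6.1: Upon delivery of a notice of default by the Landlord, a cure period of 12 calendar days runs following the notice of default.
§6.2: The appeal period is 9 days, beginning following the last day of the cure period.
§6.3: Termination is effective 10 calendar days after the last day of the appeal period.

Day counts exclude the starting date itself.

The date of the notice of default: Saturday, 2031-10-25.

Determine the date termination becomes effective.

2031-11-25

Adding 12 calendar days to 2031-10-25 gives 2031-11-06, which is the last day of the cure period.
The last day of the appeal period: 2031-11-06 + 9 days = 2031-11-15.
Adding 10 calendar days to 2031-11-15 gives 2031-11-25, which is the date termination becomes effective.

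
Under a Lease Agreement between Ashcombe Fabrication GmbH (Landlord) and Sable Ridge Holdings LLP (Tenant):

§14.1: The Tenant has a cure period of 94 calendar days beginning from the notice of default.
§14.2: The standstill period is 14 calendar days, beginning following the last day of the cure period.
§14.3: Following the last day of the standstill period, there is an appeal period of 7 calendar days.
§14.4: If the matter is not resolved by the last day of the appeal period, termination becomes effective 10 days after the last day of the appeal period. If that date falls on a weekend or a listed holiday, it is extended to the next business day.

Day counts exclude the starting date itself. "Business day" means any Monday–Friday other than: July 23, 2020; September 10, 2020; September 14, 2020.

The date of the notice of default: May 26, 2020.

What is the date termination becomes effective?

September 28, 2020

The last day of the cure period: 94 calendar days after May 26, 2020 is August 28, 2020.
Adding 14 calendar days to August 28, 2020 gives September 11, 2020, which is the last day of the standstill period.
The last day of the appeal period: 7 calendar days after September 11, 2020 is September 18, 2020.
The date termination becomes effective: 10 calendar days after September 18, 2020 is September 28, 2020. September 28, 2020 is a Monday and is not a listed holiday, so no roll-forward applies.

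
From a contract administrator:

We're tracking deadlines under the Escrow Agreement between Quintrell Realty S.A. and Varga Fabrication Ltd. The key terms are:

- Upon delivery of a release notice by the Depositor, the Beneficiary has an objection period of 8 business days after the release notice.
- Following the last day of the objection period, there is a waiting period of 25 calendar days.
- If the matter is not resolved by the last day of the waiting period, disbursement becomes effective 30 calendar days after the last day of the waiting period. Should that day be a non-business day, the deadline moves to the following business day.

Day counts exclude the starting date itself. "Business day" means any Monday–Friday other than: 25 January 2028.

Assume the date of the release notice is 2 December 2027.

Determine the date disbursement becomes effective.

7 February 2028

The last day of the objection period: 8 business days after Thursday, 2 December 2027, skipping weekends — Dec 3, Dec 6, Dec 7, Dec 8, Dec 9, Dec 10, Dec 13, Dec 14 — lands on Tuesday, 14 December 2027.
The last day of the waiting period: 14 December 2027 + 25 days = 8 January 2028.
The date disbursement becomes effective: 30 calendar days after 8 January 2028 is 7 February 2028. 7 February 2028 is a Monday and is not a listed holiday, so no roll-forward applies.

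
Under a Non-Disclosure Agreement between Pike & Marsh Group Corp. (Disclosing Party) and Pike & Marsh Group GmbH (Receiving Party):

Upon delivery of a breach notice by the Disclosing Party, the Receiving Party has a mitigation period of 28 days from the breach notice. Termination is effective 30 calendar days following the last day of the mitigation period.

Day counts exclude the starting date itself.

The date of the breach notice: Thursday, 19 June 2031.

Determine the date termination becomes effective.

16 August 2031

Adding 28 calendar days to 19 June 2031 gives 17 July 2031, which is the last day of the mitigation period.
The date termination becomes effective: 30 calendar days after 17 July 2031 is 16 August 2031.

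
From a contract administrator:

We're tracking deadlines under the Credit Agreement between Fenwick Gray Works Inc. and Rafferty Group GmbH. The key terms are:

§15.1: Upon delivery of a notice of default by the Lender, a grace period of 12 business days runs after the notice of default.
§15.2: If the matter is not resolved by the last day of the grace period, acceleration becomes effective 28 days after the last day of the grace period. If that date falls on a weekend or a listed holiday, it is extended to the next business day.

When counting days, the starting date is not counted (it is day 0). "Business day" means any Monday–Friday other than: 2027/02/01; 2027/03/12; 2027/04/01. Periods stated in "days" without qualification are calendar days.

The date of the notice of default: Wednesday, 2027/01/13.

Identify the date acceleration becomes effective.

2027/02/26

The last day of the grace period: 12 business days after Wednesday, 2027/01/13, skipping weekends — Jan 14, Jan 15, Jan 18, Jan 19, …, Jan 27, Jan 28, Jan 29 — lands on Friday, 2027/01/29.
Adding 28 calendar days to 2027/01/29 gives 2027/02/26, which is the date acceleration becomes effective. 2027/02/26 is a Friday and is not a listed holiday, so no roll-forward applies.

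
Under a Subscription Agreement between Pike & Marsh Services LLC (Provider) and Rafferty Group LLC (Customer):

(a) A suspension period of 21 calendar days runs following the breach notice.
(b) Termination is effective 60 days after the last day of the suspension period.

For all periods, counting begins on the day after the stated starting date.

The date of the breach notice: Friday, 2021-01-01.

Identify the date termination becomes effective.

2021-03-23

The last day of the suspension period: 2021-01-01 + 21 days = 2021-01-22.
The date termination becomes effective: 2021-01-22 + 60 days = 2021-03-23.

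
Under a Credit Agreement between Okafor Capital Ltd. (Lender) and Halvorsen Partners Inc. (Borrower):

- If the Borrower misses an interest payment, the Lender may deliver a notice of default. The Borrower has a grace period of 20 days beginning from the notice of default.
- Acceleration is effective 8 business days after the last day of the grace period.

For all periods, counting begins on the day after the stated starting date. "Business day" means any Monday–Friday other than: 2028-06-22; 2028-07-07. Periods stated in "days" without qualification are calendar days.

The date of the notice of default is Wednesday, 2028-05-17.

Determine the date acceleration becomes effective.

2028-06-16

The last day of the grace period: 2028-05-17 + 20 days = 2028-06-06.
From Tuesday, 2028-06-06, 8 business days (Jun 7, Jun 8, Jun 9, Jun 12, Jun 13, Jun 14, Jun 15, Jun 16, skipping weekends) brings us to Friday, 2028-06-16, which is the date acceleration becomes effective.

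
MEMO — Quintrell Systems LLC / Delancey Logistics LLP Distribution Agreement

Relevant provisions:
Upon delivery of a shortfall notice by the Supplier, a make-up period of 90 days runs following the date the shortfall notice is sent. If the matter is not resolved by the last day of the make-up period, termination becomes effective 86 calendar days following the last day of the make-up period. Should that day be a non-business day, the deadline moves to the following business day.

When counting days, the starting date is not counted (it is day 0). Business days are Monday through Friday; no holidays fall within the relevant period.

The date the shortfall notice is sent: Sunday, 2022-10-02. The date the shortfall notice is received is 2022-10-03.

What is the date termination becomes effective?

The last day of the make-up period: 90 calendar days after 2022-10-02 is 2022-12-31.
The date termination becomes effective: 2022-12-31 + 86 days = 2023-03-27. 2023-03-27 is a Monday, so no roll-forward applies.

2023-03-27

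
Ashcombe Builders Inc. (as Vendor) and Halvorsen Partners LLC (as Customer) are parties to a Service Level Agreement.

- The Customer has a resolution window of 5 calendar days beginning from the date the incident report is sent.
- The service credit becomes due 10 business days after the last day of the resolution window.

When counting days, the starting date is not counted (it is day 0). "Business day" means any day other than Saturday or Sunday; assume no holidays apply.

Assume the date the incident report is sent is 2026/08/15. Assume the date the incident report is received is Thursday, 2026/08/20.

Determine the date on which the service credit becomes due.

The last day of the resolution window: 2026/08/15 + 5 days = 2026/08/20.
The date on which the service credit becomes due: 10 business days after Thursday, 2026/08/20, skipping weekends — Aug 21, Aug 24, Aug 25, Aug 26, Aug 27, Aug 28, Aug 31, Sep 1, Sep 2, Sep 3 — lands on Thursday, 2026/09/03.

2026/09/03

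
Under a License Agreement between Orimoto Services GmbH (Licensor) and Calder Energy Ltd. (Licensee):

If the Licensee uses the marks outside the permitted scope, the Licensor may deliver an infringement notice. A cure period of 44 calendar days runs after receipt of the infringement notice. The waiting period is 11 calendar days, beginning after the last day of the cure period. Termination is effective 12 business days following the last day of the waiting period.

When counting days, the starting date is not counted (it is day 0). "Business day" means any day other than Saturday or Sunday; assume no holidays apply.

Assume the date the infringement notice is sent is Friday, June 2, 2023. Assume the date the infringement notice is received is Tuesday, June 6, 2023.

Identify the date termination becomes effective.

Adding 44 calendar days to June 6, 2023 gives July 20, 2023, which is the last day of the cure period.
The last day of the waiting period: 11 calendar days after July 20, 2023 is July 31, 2023.
The date termination becomes effective: 12 business days after Monday, July 31, 2023, skipping weekends — Aug 1, Aug 2, Aug 3, Aug 4, …, Aug 14, Aug 15, Aug 16 — lands on Wednesday, August 16, 2023.

August 16, 2023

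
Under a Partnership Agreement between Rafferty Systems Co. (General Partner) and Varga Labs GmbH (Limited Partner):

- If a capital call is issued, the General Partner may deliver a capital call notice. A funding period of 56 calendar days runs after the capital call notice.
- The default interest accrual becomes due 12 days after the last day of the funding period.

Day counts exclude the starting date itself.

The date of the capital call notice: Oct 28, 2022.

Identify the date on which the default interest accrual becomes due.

Adding 56 calendar days to Oct 28, 2022 gives Dec 23, 2022, which is the last day of the funding period.
The date on which the default interest accrual becomes due: 12 calendar days after Dec 23, 2022 is Jan 4, 2023.

Jan 4, 2023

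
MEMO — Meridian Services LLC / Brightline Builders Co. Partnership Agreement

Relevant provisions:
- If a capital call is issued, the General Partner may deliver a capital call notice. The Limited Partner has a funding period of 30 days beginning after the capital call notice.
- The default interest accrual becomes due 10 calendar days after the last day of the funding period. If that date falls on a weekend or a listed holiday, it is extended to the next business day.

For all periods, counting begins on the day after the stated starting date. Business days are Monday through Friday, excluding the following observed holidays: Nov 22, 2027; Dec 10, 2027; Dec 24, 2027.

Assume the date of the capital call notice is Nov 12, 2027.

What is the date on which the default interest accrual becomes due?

Adding 30 calendar days to Nov 12, 2027 gives Dec 12, 2027, which is the last day of the funding period.
The date on which the default interest accrual becomes due: Dec 12, 2027 + 10 days = Dec 22, 2027. Dec 22, 2027 is a Wednesday and is not a listed holiday, so no roll-forward applies.

Dec 22, 2027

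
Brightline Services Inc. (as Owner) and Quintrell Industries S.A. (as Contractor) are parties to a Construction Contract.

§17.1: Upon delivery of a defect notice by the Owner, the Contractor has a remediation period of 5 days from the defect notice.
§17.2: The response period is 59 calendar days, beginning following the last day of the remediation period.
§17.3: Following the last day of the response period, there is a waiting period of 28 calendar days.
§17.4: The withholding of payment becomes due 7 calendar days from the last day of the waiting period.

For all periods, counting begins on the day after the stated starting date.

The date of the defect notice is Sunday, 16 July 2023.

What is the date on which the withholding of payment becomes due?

The last day of the remediation period: 5 calendar days after 16 July 2023 is 21 July 2023.
The last day of the response period: 21 July 2023 + 59 days = 18 September 2023.
The last day of the waiting period: 28 calendar days after 18 September 2023 is 16 October 2023.
The date on which the withholding of payment becomes due: 16 October 2023 + 7 days = 23 October 2023.

23 October 2023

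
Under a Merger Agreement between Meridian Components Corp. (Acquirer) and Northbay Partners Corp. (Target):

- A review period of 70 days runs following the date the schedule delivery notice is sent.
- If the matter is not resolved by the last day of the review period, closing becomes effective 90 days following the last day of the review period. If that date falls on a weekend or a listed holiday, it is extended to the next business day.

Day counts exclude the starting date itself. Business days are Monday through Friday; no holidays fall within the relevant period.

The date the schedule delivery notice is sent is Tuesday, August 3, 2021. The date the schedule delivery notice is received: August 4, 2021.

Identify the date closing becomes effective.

January 10, 2022

Adding 70 calendar days to August 3, 2021 gives October 12, 2021, which is the last day of the review period.
The date closing becomes effective: October 12, 2021 + 90 days = January 10, 2022. January 10, 2022 is a Monday, so no roll-forward applies.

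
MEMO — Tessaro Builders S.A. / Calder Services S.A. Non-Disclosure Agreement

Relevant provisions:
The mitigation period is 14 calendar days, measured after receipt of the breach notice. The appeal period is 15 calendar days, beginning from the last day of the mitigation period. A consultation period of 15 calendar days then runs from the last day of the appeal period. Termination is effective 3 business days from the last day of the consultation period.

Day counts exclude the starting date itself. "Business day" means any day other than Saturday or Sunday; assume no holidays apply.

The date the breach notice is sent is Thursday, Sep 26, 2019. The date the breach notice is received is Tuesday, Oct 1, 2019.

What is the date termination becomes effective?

The last day of the mitigation period: Oct 1, 2019 + 14 days = Oct 15, 2019.
The last day of the appeal period: Oct 15, 2019 + 15 days = Oct 30, 2019.
The last day of the consultation period: Oct 30, 2019 + 15 days = Nov 14, 2019.
The date termination becomes effective: 3 business days after Thursday, Nov 14, 2019, skipping weekends — Nov 15, Nov 18, Nov 19 — lands on Tuesday, Nov 19, 2019.

Nov 19, 2019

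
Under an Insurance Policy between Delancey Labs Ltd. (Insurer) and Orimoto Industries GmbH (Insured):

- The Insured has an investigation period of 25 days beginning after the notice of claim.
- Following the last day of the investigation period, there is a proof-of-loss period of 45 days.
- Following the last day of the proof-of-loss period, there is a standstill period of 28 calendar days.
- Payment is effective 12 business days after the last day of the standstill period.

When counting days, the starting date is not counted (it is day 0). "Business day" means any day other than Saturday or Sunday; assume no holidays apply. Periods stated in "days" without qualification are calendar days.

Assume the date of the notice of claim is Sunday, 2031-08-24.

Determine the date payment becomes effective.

2031-12-16

Adding 25 calendar days to 2031-08-24 gives 2031-09-18, which is the last day of the investigation period.
Adding 45 calendar days to 2031-09-18 gives 2031-11-02, which is the last day of the proof-of-loss period.
The last day of the standstill period: 28 calendar days after 2031-11-02 is 2031-11-30.
From Sunday, 2031-11-30, 12 business days (Dec 1, Dec 2, Dec 3, Dec 4, …, Dec 12, Dec 15, Dec 16, skipping weekends) brings us to Tuesday, 2031-12-16, which is the date payment becomes effective.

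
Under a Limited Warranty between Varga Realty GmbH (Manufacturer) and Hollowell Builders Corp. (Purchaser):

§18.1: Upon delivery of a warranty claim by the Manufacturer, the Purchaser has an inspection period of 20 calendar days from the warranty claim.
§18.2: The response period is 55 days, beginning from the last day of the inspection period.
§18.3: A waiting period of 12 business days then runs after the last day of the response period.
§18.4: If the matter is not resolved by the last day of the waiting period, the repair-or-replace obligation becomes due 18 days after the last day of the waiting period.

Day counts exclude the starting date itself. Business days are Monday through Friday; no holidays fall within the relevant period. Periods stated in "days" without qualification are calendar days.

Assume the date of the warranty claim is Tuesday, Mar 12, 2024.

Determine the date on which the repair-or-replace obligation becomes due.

The last day of the inspection period: 20 calendar days after Mar 12, 2024 is Apr 1, 2024.
The last day of the response period: 55 calendar days after Apr 1, 2024 is May 26, 2024.
The last day of the waiting period: 12 business days after Sunday, May 26, 2024, skipping weekends — May 27, May 28, May 29, May 30, …, Jun 7, Jun 10, Jun 11 — lands on Tuesday, Jun 11, 2024.
The date on which the repair-or-replace obligation becomes due: Jun 11, 2024 + 18 days = Jun 29, 2024.

Jun 29, 2024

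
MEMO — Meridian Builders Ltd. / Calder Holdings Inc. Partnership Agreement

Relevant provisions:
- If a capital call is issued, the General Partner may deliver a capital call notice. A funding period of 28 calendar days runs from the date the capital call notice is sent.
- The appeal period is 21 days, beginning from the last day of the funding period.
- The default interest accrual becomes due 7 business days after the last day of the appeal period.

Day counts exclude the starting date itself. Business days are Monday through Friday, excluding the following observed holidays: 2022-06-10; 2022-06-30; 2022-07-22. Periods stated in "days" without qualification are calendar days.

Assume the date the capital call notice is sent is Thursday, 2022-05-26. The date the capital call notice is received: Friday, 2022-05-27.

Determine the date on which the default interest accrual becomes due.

The last day of the funding period: 2022-05-26 + 28 days = 2022-06-23.
The last day of the appeal period: 21 calendar days after 2022-06-23 is 2022-07-14.
From Thursday, 2022-07-14, 7 business days (Jul 15, Jul 18, Jul 19, Jul 20, Jul 21, Jul 25, Jul 26, skipping weekends and the listed holiday on Jul 22) brings us to Tuesday, 2022-07-26, which is the date on which the default interest accrual becomes due.

2022-07-26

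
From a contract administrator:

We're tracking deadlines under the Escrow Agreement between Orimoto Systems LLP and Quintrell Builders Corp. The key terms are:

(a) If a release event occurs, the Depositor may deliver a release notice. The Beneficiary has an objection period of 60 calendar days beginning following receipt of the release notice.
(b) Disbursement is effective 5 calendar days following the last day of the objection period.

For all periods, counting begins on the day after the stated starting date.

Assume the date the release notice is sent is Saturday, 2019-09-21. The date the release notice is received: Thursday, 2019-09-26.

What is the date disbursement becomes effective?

2019-11-30

Adding 60 calendar days to 2019-09-26 gives 2019-11-25, which is the last day of the objection period.
Adding 5 calendar days to 2019-11-25 gives 2019-11-30, which is the date disbursement becomes effective.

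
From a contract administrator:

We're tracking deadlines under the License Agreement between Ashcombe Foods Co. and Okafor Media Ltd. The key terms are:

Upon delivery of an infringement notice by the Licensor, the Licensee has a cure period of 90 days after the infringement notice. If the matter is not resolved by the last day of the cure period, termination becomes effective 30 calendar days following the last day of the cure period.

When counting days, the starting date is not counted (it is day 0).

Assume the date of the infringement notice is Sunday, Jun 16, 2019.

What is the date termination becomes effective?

The last day of the cure period: 90 calendar days after Jun 16, 2019 is Sep 14, 2019.
The date termination becomes effective: 30 calendar days after Sep 14, 2019 is Oct 14, 2019.

Oct 14, 2019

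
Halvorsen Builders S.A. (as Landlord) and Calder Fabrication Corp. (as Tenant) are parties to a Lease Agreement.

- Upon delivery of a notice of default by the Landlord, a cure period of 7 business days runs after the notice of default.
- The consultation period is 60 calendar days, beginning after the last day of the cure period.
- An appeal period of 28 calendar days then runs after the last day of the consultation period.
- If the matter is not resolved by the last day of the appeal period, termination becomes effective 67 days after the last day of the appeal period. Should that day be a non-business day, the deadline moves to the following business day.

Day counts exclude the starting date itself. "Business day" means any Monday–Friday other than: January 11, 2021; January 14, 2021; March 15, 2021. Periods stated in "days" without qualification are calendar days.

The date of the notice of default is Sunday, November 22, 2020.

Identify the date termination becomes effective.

The last day of the cure period: 7 business days after Sunday, November 22, 2020, skipping weekends — Nov 23, Nov 24, Nov 25, Nov 26, Nov 27, Nov 30, Dec 1 — lands on Tuesday, December 1, 2020.
The last day of the consultation period: 60 calendar days after December 1, 2020 is January 30, 2021.
The last day of the appeal period: January 30, 2021 + 28 days = February 27, 2021.
Adding 67 calendar days to February 27, 2021 gives May 5, 2021, which is the date termination becomes effective. May 5, 2021 is a Wednesday and is not a listed holiday, so no roll-forward applies.

May 5, 2021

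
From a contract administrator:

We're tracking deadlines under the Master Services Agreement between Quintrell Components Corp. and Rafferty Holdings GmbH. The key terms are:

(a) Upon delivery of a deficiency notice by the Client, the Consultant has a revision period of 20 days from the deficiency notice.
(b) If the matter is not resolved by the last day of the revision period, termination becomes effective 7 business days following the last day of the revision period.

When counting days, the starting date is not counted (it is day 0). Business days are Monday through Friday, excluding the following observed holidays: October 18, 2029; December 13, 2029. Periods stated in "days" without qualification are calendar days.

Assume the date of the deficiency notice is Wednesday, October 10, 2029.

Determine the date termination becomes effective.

The last day of the revision period: 20 calendar days after October 10, 2029 is October 30, 2029.
The date termination becomes effective: 7 business days after Tuesday, October 30, 2029, skipping weekends — Oct 31, Nov 1, Nov 2, Nov 5, Nov 6, Nov 7, Nov 8 — lands on Thursday, November 8, 2029.

November 8, 2029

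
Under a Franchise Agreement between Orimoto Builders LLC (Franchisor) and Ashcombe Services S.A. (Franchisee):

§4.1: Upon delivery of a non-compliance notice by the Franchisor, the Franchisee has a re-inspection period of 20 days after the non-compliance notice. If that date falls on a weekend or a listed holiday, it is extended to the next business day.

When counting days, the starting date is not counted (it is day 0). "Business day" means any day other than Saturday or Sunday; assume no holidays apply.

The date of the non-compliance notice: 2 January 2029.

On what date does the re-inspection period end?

22 January 2029

Adding 20 calendar days to 2 January 2029 gives 22 January 2029, which is the last day of the re-inspection period. 22 January 2029 is a Monday, so no roll-forward applies.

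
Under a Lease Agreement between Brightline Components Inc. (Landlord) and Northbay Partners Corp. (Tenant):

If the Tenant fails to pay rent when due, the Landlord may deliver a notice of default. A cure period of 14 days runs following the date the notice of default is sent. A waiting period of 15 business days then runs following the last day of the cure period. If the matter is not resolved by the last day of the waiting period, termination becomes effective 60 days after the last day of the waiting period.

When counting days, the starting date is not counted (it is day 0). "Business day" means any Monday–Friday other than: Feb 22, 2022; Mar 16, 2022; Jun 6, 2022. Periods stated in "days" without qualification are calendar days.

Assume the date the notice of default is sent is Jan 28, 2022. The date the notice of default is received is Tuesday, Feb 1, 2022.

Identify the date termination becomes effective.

May 6, 2022

The last day of the cure period: Jan 28, 2022 + 14 days = Feb 11, 2022.
The last day of the waiting period: counting 15 business days from Friday, Feb 11, 2022 (Feb 14, Feb 15, Feb 16, Feb 17, …, Mar 3, Mar 4, Mar 7, skipping weekends and the listed holiday on Feb 22) reaches Monday, Mar 7, 2022.
The date termination becomes effective: 60 calendar days after Mar 7, 2022 is May 6, 2022.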